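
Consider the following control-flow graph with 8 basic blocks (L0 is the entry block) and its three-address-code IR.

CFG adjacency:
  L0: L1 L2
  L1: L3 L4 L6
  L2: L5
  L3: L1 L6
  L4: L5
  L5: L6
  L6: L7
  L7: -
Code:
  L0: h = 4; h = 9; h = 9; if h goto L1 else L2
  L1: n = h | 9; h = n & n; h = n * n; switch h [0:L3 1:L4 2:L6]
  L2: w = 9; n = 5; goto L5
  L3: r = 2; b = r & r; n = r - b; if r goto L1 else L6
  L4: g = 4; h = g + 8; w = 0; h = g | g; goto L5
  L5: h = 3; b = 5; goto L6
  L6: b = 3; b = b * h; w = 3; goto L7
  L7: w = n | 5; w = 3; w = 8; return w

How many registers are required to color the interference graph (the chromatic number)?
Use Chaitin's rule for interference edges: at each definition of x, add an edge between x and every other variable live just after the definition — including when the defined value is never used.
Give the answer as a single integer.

Block summaries:
  L0: {h} / ∅
  L1: {h,n} / {h}
  L2: {n,w} / ∅
  L3: {b,n,r} / ∅
  L4: {g,h,w} / ∅
  L5: {b,h} / ∅
  L6: {b,w} / {h}
  L7: {w} / {n}

Live sets:
  L0 li=∅ lo={h}
  L1 li={h} lo={h,n}
  L2 li=∅ lo={n}
  L3 li={h} lo={h,n}
  L4 li={n} lo={n}
  L5 li={n} lo={h,n}
  L6 li={h,n} lo={n}
  L7 li={n} lo=∅

Conflict graph:
  b: {h,n,r}
  g: {h,n,w}
  h: {b,g,n,r}
  n: {b,g,h,r,w}
  r: {b,h,n}
  w: {g,n}

Chromatic number:
  lower bound: {b,h,n,r} mutually conflict ⇒ χ ≥ 4
  4-colouring: R0={n}  R1={h,w}  R2={b,g}  R3={r}
  χ = 4

Answer: 4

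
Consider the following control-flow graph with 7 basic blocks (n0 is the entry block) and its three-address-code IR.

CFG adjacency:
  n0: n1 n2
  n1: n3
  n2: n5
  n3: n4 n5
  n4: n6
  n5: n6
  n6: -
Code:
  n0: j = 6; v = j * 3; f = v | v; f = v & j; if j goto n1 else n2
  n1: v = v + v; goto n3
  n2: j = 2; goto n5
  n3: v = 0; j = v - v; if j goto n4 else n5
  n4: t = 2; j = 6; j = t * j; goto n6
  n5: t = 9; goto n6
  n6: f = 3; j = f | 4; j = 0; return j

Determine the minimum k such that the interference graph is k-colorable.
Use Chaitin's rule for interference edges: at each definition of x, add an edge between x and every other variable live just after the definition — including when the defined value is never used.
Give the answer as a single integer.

Answer: 3

Derivation:
def/use:
  n0: def={f,j,v} ue=∅
  n1: def={v} ue={v}
  n2: def={j} ue=∅
  n3: def={j,v} ue=∅
  n4: def={j,t} ue=∅
  n5: def={t} ue=∅
  n6: def={f,j} ue=∅

Liveness:
  n0: in=∅ out={v}
  n1: in={v} out=∅
  n2: in=∅ out=∅
  n3: in=∅ out=∅
  n4: in=∅ out=∅
  n5: in=∅ out=∅
  n6: in=∅ out=∅

Interfere edges:
  f: {j,v}
  j: {f,t,v}
  t: {j}
  v: {f,j}

Chromatic number:
  clique {f,j,v} ⇒ need ≥ 3
  assign f→c1 j→c0 t→c1 v→c2 — no edge inside a register ⇒ χ ≤ 3
  χ = 3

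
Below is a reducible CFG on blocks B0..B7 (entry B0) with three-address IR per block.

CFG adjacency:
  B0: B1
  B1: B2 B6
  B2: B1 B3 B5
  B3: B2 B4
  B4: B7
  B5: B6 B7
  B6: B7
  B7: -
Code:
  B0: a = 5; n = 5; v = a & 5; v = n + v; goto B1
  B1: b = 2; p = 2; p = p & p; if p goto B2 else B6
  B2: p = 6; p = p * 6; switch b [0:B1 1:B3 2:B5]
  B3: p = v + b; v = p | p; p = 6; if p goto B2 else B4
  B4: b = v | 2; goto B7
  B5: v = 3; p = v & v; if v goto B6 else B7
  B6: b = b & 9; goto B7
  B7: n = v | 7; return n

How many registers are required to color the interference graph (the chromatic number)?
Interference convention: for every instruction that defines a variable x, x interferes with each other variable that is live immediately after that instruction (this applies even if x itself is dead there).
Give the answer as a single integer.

Answer: 3

Working:
Per-block:
  B0 def {a,n,v} use ∅
  B1 def {b,p} use ∅
  B2 def {p} use {b}
  B3 def {p,v} use {b,v}
  B4 def {b} use {v}
  B5 def {p,v} use ∅
  B6 def {b} use {b}
  B7 def {n} use {v}

Backward fixpoint:
  B0 li=∅ lo={v}
  B1 li={v} lo={b,v}
  B2 li={b,v} lo={b,v}
  B3 li={b,v} lo={b,v}
  B4 li={v} lo={v}
  B5 li={b} lo={b,v}
  B6 li={b,v} lo={v}
  B7 li={v} lo=∅

Interference:
  a — {n}
  b — {p,v}
  n — {a,v}
  p — {b,v}
  v — {b,n,p}

Colouring:
  clique {b,p,v} ⇒ need ≥ 3
  3-colouring: c0={a,v}  c1={b,n}  c2={p}
  χ = 3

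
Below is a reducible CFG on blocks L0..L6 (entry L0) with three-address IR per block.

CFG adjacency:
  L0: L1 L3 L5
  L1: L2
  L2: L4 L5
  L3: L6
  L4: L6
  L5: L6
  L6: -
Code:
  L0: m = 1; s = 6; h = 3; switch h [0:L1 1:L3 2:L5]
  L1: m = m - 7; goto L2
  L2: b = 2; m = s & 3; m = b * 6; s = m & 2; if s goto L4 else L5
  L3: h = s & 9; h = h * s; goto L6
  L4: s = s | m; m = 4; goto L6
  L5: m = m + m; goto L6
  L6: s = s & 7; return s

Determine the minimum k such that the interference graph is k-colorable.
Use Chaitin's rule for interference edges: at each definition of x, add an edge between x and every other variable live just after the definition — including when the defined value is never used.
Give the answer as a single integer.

Answer: 3

Derivation:
Block summaries:
  L0: {h,m,s} / ∅
  L1: {m} / {m}
  L2: {b,m,s} / {s}
  L3: {h} / {s}
  L4: {m,s} / {m,s}
  L5: {m} / {m}
  L6: {s} / {s}

Live sets:
  L0: in=∅ out={m,s}
  L1: in={m,s} out={s}
  L2: in={s} out={m,s}
  L3: in={s} out={s}
  L4: in={m,s} out={s}
  L5: in={m,s} out={s}
  L6: in={s} out=∅

Interfere edges:
  b — {m,s}
  h — {m,s}
  m — {b,h,s}
  s — {b,h,m}

Registers:
  clique {b,m,s} ⇒ need ≥ 3
  3-colouring: R0={m}  R1={s}  R2={b,h}
  χ = 3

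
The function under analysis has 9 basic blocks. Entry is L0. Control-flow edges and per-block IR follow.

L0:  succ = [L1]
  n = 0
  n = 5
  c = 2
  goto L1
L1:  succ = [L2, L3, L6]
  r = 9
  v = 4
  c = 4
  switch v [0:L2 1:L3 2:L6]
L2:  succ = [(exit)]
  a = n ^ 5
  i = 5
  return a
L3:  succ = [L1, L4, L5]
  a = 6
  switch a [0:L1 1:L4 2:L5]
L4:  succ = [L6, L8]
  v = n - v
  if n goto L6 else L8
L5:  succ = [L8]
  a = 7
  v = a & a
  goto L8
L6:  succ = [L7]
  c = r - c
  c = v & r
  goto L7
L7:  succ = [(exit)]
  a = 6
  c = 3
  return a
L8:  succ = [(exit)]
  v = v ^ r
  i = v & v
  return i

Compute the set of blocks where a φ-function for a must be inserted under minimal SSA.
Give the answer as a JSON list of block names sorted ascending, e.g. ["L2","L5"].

idom tree: L1←L0 L2←L1 L3←L1 L4←L3 L5←L3 L6←L1 L7←L6 L8←L3
Dom∩ at merges:
  L1: preds {L0,L3}: {L0} ∩ {L0,L1,L3} = {L0}; idom=L0
  L6: preds {L1,L4}: {L0,L1} ∩ {L0,L1,L3,L4} = {L0,L1}; idom=L1
  L8: preds {L4,L5}: {L0,L1,L3,L4} ∩ {L0,L1,L3,L5} = {L0,L1,L3}; idom=L3

Frontier:
  join L1 pred L0: · stop@L0
  join L1 pred L3: L3→L1 stop@L0
  join L6 pred L1: · stop@L1
  join L6 pred L4: L4→L3 stop@L1
  join L8 pred L4: L4 stop@L3
  join L8 pred L5: L5 stop@L3
  DF(L0)=∅
  DF(L1)={L1}
  DF(L2)=∅
  DF(L3)={L1,L6}
  DF(L4)={L6,L8}
  DF(L5)={L8}
  DF(L6)=∅
  DF(L7)=∅
  DF(L8)=∅

φ for a: defs {L2,L3,L5,L7}
  DF⁺ = {L1,L6,L8}

Answer: ["L1", "L6", "L8"]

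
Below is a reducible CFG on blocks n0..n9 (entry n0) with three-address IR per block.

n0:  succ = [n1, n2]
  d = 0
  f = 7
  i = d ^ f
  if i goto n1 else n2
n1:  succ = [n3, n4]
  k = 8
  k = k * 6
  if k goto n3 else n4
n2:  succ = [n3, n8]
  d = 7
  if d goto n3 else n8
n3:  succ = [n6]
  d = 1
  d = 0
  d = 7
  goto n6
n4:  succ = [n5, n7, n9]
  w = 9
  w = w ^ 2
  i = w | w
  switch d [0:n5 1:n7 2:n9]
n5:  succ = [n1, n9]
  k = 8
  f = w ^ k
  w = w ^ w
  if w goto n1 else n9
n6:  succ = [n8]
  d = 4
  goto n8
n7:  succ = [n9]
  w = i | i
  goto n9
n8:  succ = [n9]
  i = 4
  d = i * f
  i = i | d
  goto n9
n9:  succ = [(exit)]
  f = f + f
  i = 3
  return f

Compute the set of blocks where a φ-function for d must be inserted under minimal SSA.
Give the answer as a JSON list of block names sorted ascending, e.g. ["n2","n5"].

Answer: ["n3", "n8", "n9"]

Working:
idom tree: n1←n0 n2←n0 n3←n0 n4←n1 n5←n4 n6←n3 n7←n4 n8←n0 n9←n0
Dom∩ at merges:
  n1: preds {n0,n5}: {n0} ∩ {n0,n1,n4,n5} = {n0}; idom=n0
  n3: preds {n1,n2}: {n0,n1} ∩ {n0,n2} = {n0}; idom=n0
  n8: preds {n2,n6}: {n0,n2} ∩ {n0,n3,n6} = {n0}; idom=n0
  n9: preds {n4,n5,n7,n8}: {n0,n1,n4} ∩ {n0,n1,n4,n5} ∩ {n0,n1,n4,n7} ∩ {n0,n8} = {n0}; idom=n0

Frontier:
  n1←n0: walk · to n0
  n1←n5: walk n5→n4→n1 to n0
  n3←n1: walk n1 to n0
  n3←n2: walk n2 to n0
  n8←n2: walk n2 to n0
  n8←n6: walk n6→n3 to n0
  n9←n4: walk n4→n1 to n0
  n9←n5: walk n5→n4→n1 to n0
  n9←n7: walk n7→n4→n1 to n0
  n9←n8: walk n8 to n0
  n0 → ∅
  n1 → {n1,n3,n9}
  n2 → {n3,n8}
  n3 → {n8}
  n4 → {n1,n9}
  n5 → {n1,n9}
  n6 → {n8}
  n7 → {n9}
  n8 → {n9}
  n9 → ∅

φ for d: defs {n0,n2,n3,n6,n8}
  DF⁺ = {n3,n8,n9}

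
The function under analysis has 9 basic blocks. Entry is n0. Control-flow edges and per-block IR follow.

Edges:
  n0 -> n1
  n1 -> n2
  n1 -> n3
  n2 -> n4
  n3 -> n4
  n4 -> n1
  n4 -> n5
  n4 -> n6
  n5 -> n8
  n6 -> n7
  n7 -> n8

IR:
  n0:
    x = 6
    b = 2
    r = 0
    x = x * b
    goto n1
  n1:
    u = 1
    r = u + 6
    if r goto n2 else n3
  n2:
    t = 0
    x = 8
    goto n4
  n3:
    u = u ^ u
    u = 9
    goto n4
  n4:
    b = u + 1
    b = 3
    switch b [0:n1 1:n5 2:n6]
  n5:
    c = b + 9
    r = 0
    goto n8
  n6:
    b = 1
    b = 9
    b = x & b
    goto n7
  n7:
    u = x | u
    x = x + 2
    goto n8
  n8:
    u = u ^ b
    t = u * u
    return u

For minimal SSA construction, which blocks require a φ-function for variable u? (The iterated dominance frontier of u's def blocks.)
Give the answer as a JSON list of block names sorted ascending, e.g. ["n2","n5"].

idom tree: n1←n0 n2←n1 n3←n1 n4←n1 n5←n4 n6←n4 n7←n6 n8←n4
Dom∩ at merges:
  n1: preds {n0,n4}: {n0} ∩ {n0,n1,n4} = {n0}; idom=n0
  n4: preds {n2,n3}: {n0,n1,n2} ∩ {n0,n1,n3} = {n0,n1}; idom=n1
  n8: preds {n5,n7}: {n0,n1,n4,n5} ∩ {n0,n1,n4,n6,n7} = {n0,n1,n4}; idom=n4

DF derivation:
  n1←n0: walk · to n0
  n1←n4: walk n4→n1 to n0
  n4←n2: walk n2 to n1
  n4←n3: walk n3 to n1
  n8←n5: walk n5 to n4
  n8←n7: walk n7→n6 to n4
  DF(n0)=∅
  DF(n1)={n1}
  DF(n2)={n4}
  DF(n3)={n4}
  DF(n4)={n1}
  DF(n5)={n8}
  DF(n6)={n8}
  DF(n7)={n8}
  DF(n8)=∅

φ for u: defs {n1,n3,n7,n8}
  DF⁺ = {n1,n4,n8}

Answer: ["n1", "n4", "n8"]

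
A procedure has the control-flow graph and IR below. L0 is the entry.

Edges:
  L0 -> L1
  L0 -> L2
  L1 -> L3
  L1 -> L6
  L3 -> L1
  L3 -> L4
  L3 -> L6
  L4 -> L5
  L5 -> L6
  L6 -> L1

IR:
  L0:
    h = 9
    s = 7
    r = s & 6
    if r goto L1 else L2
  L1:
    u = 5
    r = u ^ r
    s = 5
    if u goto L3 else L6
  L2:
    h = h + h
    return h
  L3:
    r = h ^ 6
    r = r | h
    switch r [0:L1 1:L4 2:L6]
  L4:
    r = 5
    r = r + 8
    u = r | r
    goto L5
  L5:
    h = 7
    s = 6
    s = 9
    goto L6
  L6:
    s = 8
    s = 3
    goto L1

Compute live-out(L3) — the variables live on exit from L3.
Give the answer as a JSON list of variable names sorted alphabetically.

Block summaries:
  L0 def {h,r,s} use ∅
  L1 def {r,s,u} use {r}
  L2 def {h} use {h}
  L3 def {r} use {h}
  L4 def {r,u} use ∅
  L5 def {h,s} use ∅
  L6 def {s} use ∅

Backward fixpoint:
  L0: in=∅ out={h,r}
  L1: in={h,r} out={h,r}
  L2: in={h} out=∅
  L3: in={h} out={h,r}
  L4: in=∅ out={r}
  L5: in={r} out={h,r}
  L6: in={h,r} out={h,r}

live-out(L3) = ["h", "r"]

Answer: ["h", "r"]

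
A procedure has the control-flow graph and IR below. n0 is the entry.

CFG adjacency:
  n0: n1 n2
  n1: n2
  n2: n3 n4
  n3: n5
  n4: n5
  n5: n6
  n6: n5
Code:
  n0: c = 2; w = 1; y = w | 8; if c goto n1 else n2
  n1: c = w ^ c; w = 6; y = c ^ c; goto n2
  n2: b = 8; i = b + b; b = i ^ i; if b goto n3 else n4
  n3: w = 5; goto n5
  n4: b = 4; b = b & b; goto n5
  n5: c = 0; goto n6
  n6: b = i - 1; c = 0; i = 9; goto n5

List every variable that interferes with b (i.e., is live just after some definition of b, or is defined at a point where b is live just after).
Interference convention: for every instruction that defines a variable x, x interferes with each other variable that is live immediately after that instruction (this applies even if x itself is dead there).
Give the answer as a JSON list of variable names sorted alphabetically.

Per-block:
  n0: {c,w,y} / ∅
  n1: {c,w,y} / {c,w}
  n2: {b,i} / ∅
  n3: {w} / ∅
  n4: {b} / ∅
  n5: {c} / ∅
  n6: {b,c,i} / {i}

Backward fixpoint:
  live n0: ∅→{c,w}
  live n1: {c,w}→∅
  live n2: ∅→{i}
  live n3: {i}→{i}
  live n4: {i}→{i}
  live n5: {i}→{i}
  live n6: {i}→{i}

Interfere edges:
  b: {i}
  c: {i,w,y}
  i: {b,c,w}
  w: {c,i,y}
  y: {c,w}

N(b) = ["i"]

Answer: ["i"]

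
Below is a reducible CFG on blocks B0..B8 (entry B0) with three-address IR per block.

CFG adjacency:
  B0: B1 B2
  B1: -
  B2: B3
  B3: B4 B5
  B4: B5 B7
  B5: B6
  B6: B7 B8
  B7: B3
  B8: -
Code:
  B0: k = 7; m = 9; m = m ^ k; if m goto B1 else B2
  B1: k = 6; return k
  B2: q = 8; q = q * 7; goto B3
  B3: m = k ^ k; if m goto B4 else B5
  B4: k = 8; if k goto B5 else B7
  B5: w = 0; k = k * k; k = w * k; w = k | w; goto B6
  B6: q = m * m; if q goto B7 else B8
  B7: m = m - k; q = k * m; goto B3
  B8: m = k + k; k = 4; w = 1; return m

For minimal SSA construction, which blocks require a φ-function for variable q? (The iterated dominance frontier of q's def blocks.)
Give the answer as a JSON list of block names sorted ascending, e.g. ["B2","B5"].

Answer: ["B3", "B7"]

Working:
idom tree: B1←B0 B2←B0 B3←B2 B4←B3 B5←B3 B6←B5 B7←B3 B8←B6
Dom at joins:
  B3: preds {B2,B7}: {B0,B2} ∩ {B0,B2,B3,B7} = {B0,B2}; idom=B2
  B5: preds {B3,B4}: {B0,B2,B3} ∩ {B0,B2,B3,B4} = {B0,B2,B3}; idom=B3
  B7: preds {B4,B6}: {B0,B2,B3,B4} ∩ {B0,B2,B3,B5,B6} = {B0,B2,B3}; idom=B3

DF walk-up:
  join B3 pred B2: · stop@B2
  join B3 pred B7: B7→B3 stop@B2
  join B5 pred B3: · stop@B3
  join B5 pred B4: B4 stop@B3
  join B7 pred B4: B4 stop@B3
  join B7 pred B6: B6→B5 stop@B3
  B0: DF=∅
  B1: DF=∅
  B2: DF=∅
  B3: DF={B3}
  B4: DF={B5,B7}
  B5: DF={B7}
  B6: DF={B7}
  B7: DF={B3}
  B8: DF=∅

φ for q: defs {B2,B6,B7}
  DF⁺ = {B3,B7}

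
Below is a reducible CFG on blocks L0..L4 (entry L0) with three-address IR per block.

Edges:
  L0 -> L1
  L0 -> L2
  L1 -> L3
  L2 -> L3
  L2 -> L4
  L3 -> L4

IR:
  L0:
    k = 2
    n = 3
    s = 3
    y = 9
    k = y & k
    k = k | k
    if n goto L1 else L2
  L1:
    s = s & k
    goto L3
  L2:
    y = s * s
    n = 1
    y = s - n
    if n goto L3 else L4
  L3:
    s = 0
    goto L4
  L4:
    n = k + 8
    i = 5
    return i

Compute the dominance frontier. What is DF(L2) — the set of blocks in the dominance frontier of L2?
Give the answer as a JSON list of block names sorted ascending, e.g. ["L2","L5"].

Answer: ["L3", "L4"]

Analysis:
idom tree: L1←L0 L2←L0 L3←L0 L4←L0
Join-block Dom:
  L3: preds {L1,L2}: {L0,L1} ∩ {L0,L2} = {L0}; idom=L0
  L4: preds {L2,L3}: {L0,L2} ∩ {L0,L3} = {L0}; idom=L0

Frontier:
  L3←L1: walk L1 to L0
  L3←L2: walk L2 to L0
  L4←L2: walk L2 to L0
  L4←L3: walk L3 to L0
  L0: DF=∅
  L1: DF={L3}
  L2: DF={L3,L4}
  L3: DF={L4}
  L4: DF=∅

DF(L2) = ["L3", "L4"]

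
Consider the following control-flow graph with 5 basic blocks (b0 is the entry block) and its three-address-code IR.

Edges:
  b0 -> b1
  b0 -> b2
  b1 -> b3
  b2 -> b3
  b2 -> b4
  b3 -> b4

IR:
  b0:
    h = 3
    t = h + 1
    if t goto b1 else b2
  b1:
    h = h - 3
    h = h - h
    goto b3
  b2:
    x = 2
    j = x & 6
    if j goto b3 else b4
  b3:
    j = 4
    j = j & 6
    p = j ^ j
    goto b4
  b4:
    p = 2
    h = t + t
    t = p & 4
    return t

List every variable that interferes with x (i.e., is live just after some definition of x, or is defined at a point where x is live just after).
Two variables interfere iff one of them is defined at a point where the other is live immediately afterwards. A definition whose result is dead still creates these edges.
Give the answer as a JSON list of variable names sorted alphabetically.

def/use:
  b0: {h,t} / ∅
  b1: {h} / {h}
  b2: {j,x} / ∅
  b3: {j,p} / ∅
  b4: {h,p,t} / {t}

Liveness:
  live b0: ∅→{h,t}
  live b1: {h,t}→{t}
  live b2: {t}→{t}
  live b3: {t}→{t}
  live b4: {t}→∅

Conflict graph:
  h↔{p,t}
  j↔{t}
  p↔{h,t}
  t↔{h,j,p,x}
  x↔{t}

N(x) = ["t"]

Answer: ["t"]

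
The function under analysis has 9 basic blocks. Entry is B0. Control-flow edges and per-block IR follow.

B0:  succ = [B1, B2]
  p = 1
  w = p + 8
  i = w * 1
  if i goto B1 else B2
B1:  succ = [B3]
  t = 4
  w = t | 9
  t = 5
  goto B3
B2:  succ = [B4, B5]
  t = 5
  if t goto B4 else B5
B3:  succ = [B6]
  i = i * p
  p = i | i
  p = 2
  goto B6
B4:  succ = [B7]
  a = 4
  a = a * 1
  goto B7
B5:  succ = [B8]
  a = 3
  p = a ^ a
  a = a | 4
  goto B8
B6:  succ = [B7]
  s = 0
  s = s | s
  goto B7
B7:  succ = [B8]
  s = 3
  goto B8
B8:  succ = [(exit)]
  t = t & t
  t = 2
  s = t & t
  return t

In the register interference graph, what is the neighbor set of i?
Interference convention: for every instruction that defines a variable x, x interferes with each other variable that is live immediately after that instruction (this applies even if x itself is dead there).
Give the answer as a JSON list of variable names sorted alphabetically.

Answer: ["p", "t", "w"]

Working:
Per-block:
  B0: {i,p,w} / ∅
  B1: {t,w} / ∅
  B2: {t} / ∅
  B3: {i,p} / {i,p}
  B4: {a} / ∅
  B5: {a,p} / ∅
  B6: {s} / ∅
  B7: {s} / ∅
  B8: {s,t} / {t}

Live sets:
  B0: in=∅ out={i,p}
  B1: in={i,p} out={i,p,t}
  B2: in=∅ out={t}
  B3: in={i,p,t} out={t}
  B4: in={t} out={t}
  B5: in={t} out={t}
  B6: in={t} out={t}
  B7: in={t} out={t}
  B8: in={t} out=∅

Interference:
  a: {p,t}
  i: {p,t,w}
  p: {a,i,t,w}
  s: {t}
  t: {a,i,p,s}
  w: {i,p}

N(i) = ["p", "t", "w"]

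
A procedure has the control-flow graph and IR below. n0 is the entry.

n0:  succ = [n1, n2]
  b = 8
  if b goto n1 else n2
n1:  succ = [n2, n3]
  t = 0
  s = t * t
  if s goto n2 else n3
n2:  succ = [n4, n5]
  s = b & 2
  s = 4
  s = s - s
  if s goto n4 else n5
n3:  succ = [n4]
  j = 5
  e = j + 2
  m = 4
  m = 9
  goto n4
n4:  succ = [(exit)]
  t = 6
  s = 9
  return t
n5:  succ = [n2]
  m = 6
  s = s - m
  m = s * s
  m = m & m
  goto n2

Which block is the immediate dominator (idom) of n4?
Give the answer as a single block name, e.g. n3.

idom tree: n1←n0 n2←n0 n3←n1 n4←n0 n5←n2
Join-block Dom:
  n2: preds {n0,n1,n5}: {n0} ∩ {n0,n1} ∩ {n0,n2,n5} = {n0}; idom=n0
  n4: preds {n2,n3}: {n0,n2} ∩ {n0,n1,n3} = {n0}; idom=n0

idom(n4) = n0

Answer: n0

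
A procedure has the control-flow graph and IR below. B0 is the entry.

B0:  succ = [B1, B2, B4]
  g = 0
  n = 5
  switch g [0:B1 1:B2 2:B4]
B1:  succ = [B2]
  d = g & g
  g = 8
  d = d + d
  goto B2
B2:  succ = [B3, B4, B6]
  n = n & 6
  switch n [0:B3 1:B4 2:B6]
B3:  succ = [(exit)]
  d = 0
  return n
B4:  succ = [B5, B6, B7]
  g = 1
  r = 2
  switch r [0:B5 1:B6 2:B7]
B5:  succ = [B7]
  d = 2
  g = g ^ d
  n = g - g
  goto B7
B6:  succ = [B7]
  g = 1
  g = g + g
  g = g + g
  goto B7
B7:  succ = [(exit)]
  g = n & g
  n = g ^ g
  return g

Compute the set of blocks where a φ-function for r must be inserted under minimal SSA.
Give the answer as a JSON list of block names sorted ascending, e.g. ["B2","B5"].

idom tree: B1←B0 B2←B0 B3←B2 B4←B0 B5←B4 B6←B0 B7←B0
Join-block Dom:
  B2: preds {B0,B1}: {B0} ∩ {B0,B1} = {B0}; idom=B0
  B4: preds {B0,B2}: {B0} ∩ {B0,B2} = {B0}; idom=B0
  B6: preds {B2,B4}: {B0,B2} ∩ {B0,B4} = {B0}; idom=B0
  B7: preds {B4,B5,B6}: {B0,B4} ∩ {B0,B4,B5} ∩ {B0,B6} = {B0}; idom=B0

DF walk-up:
  join B2 pred B0: · stop@B0
  join B2 pred B1: B1 stop@B0
  join B4 pred B0: · stop@B0
  join B4 pred B2: B2 stop@B0
  join B6 pred B2: B2 stop@B0
  join B6 pred B4: B4 stop@B0
  join B7 pred B4: B4 stop@B0
  join B7 pred B5: B5→B4 stop@B0
  join B7 pred B6: B6 stop@B0
  B0 → ∅
  B1 → {B2}
  B2 → {B4,B6}
  B3 → ∅
  B4 → {B6,B7}
  B5 → {B7}
  B6 → {B7}
  B7 → ∅

φ for r: defs {B4}
  DF⁺ = {B6,B7}

Answer: ["B6", "B7"]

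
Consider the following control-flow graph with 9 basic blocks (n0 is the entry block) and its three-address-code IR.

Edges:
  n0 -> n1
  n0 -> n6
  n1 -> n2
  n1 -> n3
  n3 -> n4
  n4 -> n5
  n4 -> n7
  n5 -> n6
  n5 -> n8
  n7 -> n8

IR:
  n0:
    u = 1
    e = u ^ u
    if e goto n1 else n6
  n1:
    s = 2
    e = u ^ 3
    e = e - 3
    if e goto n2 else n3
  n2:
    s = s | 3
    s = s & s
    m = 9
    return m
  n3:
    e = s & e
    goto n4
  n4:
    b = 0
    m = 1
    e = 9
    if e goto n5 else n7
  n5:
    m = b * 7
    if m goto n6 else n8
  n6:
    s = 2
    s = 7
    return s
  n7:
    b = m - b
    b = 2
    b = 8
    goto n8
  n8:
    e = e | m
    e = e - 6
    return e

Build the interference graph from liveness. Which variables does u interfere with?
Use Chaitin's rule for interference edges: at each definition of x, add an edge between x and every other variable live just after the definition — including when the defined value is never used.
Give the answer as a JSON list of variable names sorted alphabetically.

def/use:
  n0 def {e,u} use ∅
  n1 def {e,s} use {u}
  n2 def {m,s} use {s}
  n3 def {e} use {e,s}
  n4 def {b,e,m} use ∅
  n5 def {m} use {b}
  n6 def {s} use ∅
  n7 def {b} use {b,m}
  n8 def {e} use {e,m}

Live sets:
  n0 li=∅ lo={u}
  n1 li={u} lo={e,s}
  n2 li={s} lo=∅
  n3 li={e,s} lo=∅
  n4 li=∅ lo={b,e,m}
  n5 li={b,e} lo={e,m}
  n6 li=∅ lo=∅
  n7 li={b,e,m} lo={e,m}
  n8 li={e,m} lo=∅

Conflict graph:
  b — {e,m}
  e — {b,m,s,u}
  m — {b,e}
  s — {e,u}
  u — {e,s}

N(u) = ["e", "s"]

Answer: ["e", "s"]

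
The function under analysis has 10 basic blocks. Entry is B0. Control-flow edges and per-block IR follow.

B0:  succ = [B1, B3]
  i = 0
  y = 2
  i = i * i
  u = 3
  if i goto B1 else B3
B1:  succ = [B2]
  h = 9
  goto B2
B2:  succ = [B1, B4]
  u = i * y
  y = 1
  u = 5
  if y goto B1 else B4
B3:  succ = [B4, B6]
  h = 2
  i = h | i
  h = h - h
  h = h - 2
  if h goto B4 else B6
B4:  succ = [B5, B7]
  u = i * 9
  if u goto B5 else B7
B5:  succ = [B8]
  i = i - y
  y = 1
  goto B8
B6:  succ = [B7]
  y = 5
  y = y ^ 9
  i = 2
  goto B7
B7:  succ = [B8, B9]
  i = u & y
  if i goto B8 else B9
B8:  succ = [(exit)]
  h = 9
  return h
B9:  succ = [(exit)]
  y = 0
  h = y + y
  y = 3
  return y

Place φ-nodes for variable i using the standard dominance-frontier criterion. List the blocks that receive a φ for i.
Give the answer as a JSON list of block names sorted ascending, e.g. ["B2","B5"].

idom tree: B1←B0 B2←B1 B3←B0 B4←B0 B5←B4 B6←B3 B7←B0 B8←B0 B9←B7
Join-block Dom:
  B1: preds {B0,B2}: {B0} ∩ {B0,B1,B2} = {B0}; idom=B0
  B4: preds {B2,B3}: {B0,B1,B2} ∩ {B0,B3} = {B0}; idom=B0
  B7: preds {B4,B6}: {B0,B4} ∩ {B0,B3,B6} = {B0}; idom=B0
  B8: preds {B5,B7}: {B0,B4,B5} ∩ {B0,B7} = {B0}; idom=B0

DF derivation:
  B1←B0: walk · to B0
  B1←B2: walk B2→B1 to B0
  B4←B2: walk B2→B1 to B0
  B4←B3: walk B3 to B0
  B7←B4: walk B4 to B0
  B7←B6: walk B6→B3 to B0
  B8←B5: walk B5→B4 to B0
  B8←B7: walk B7 to B0
  B0: DF=∅
  B1: DF={B1,B4}
  B2: DF={B1,B4}
  B3: DF={B4,B7}
  B4: DF={B7,B8}
  B5: DF={B8}
  B6: DF={B7}
  B7: DF={B8}
  B8: DF=∅
  B9: DF=∅

φ for i: defs {B0,B3,B5,B6,B7}
  DF⁺ = {B4,B7,B8}

Answer: ["B4", "B7", "B8"]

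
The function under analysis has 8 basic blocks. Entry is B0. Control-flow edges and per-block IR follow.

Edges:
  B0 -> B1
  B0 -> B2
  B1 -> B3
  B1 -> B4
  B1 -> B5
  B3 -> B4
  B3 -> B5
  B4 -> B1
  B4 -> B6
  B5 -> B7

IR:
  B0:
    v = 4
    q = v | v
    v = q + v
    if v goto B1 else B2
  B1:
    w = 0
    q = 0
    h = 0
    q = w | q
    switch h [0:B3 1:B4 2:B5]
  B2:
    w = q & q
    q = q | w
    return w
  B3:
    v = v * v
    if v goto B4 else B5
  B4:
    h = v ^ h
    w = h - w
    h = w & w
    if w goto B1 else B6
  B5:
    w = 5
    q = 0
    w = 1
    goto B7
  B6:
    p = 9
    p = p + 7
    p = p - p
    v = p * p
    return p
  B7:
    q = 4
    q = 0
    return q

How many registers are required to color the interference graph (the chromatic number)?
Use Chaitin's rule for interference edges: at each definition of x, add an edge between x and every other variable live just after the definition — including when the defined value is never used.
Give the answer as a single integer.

Block summaries:
  B0: def={q,v} ue=∅
  B1: def={h,q,w} ue=∅
  B2: def={q,w} ue={q}
  B3: def={v} ue={v}
  B4: def={h,w} ue={h,v,w}
  B5: def={q,w} ue=∅
  B6: def={p,v} ue=∅
  B7: def={q} ue=∅

Backward fixpoint:
  B0: in=∅ out={q,v}
  B1: in={v} out={h,v,w}
  B2: in={q} out=∅
  B3: in={h,v,w} out={h,v,w}
  B4: in={h,v,w} out={v}
  B5: in=∅ out=∅
  B6: in=∅ out=∅
  B7: in=∅ out=∅

Interference:
  h↔{q,v,w}
  p↔{v}
  q↔{h,v,w}
  v↔{h,p,q,w}
  w↔{h,q,v}

Registers:
  {h,q,v,w} pairwise interfere (4-clique) ⇒ χ ≥ 4
  4-colouring: c0={v}  c1={h,p}  c2={q}  c3={w}
  χ = 4

Answer: 4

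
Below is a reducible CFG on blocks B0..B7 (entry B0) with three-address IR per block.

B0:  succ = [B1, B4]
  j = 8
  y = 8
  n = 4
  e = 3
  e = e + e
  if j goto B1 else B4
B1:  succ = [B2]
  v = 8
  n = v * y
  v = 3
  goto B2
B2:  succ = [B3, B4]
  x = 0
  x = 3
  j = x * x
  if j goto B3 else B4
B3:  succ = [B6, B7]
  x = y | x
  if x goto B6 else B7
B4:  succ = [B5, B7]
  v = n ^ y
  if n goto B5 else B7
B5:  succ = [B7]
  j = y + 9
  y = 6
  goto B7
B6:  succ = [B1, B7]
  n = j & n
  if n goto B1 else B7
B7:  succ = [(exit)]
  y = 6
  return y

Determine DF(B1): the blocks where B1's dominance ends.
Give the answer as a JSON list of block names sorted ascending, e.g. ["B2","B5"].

idom tree: B1←B0 B2←B1 B3←B2 B4←B0 B5←B4 B6←B3 B7←B0
Dom∩ at merges:
  B1: preds {B0,B6}: {B0} ∩ {B0,B1,B2,B3,B6} = {B0}; idom=B0
  B4: preds {B0,B2}: {B0} ∩ {B0,B1,B2} = {B0}; idom=B0
  B7: preds {B3,B4,B5,B6}: {B0,B1,B2,B3} ∩ {B0,B4} ∩ {B0,B4,B5} ∩ {B0,B1,B2,B3,B6} = {B0}; idom=B0

DF derivation:
  join B1 pred B0: · stop@B0
  join B1 pred B6: B6→B3→B2→B1 stop@B0
  join B4 pred B0: · stop@B0
  join B4 pred B2: B2→B1 stop@B0
  join B7 pred B3: B3→B2→B1 stop@B0
  join B7 pred B4: B4 stop@B0
  join B7 pred B5: B5→B4 stop@B0
  join B7 pred B6: B6→B3→B2→B1 stop@B0
  B0: DF=∅
  B1: DF={B1,B4,B7}
  B2: DF={B1,B4,B7}
  B3: DF={B1,B7}
  B4: DF={B7}
  B5: DF={B7}
  B6: DF={B1,B7}
  B7: DF=∅

DF(B1) = ["B1", "B4", "B7"]

Answer: ["B1", "B4", "B7"]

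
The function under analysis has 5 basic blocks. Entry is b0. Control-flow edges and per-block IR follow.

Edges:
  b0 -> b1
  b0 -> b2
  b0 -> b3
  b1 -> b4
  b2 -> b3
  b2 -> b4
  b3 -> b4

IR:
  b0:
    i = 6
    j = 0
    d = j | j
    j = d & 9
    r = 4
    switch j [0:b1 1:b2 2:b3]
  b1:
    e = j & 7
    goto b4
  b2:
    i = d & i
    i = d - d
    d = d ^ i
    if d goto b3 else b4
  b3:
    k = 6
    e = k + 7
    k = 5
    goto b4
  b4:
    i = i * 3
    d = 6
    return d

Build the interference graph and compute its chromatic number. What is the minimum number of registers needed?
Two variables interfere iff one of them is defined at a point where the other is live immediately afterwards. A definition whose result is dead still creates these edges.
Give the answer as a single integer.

Block summaries:
  b0: def={d,i,j,r} ue=∅
  b1: def={e} ue={j}
  b2: def={d,i} ue={d,i}
  b3: def={e,k} ue=∅
  b4: def={d,i} ue={i}

Live sets:
  live b0: ∅→{d,i,j}
  live b1: {i,j}→{i}
  live b2: {d,i}→{i}
  live b3: {i}→{i}
  live b4: {i}→∅

Interference:
  d: {i,j,r}
  e: {i}
  i: {d,e,j,k,r}
  j: {d,i,r}
  k: {i}
  r: {d,i,j}

Chromatic number:
  clique {d,i,j,r} ⇒ need ≥ 4
  assign d→R1 e→R1 i→R0 j→R2 k→R1 r→R3 — no edge inside a register ⇒ χ ≤ 4
  χ = 4

Answer: 4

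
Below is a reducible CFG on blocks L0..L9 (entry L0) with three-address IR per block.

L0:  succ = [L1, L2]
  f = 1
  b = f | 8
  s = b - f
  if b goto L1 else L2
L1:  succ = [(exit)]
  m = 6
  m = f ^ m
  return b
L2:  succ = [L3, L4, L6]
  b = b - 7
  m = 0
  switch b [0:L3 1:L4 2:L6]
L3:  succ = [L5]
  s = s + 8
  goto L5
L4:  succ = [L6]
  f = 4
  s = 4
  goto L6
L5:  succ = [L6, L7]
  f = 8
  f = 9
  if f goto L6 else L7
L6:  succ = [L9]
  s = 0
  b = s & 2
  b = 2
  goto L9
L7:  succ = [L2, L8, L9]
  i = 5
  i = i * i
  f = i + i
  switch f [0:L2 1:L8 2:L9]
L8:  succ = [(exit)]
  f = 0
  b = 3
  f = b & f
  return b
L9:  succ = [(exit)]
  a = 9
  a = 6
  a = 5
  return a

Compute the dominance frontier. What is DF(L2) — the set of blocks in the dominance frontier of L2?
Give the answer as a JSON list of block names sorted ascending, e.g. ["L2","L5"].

Answer: ["L2"]

Working:
idom tree: L1←L0 L2←L0 L3←L2 L4←L2 L5←L3 L6←L2 L7←L5 L8←L7 L9←L2
Join-block Dom:
  L2: preds {L0,L7}: {L0} ∩ {L0,L2,L3,L5,L7} = {L0}; idom=L0
  L6: preds {L2,L4,L5}: {L0,L2} ∩ {L0,L2,L4} ∩ {L0,L2,L3,L5} = {L0,L2}; idom=L2
  L9: preds {L6,L7}: {L0,L2,L6} ∩ {L0,L2,L3,L5,L7} = {L0,L2}; idom=L2

DF walk-up:
  join L2 pred L0: · stop@L0
  join L2 pred L7: L7→L5→L3→L2 stop@L0
  join L6 pred L2: · stop@L2
  join L6 pred L4: L4 stop@L2
  join L6 pred L5: L5→L3 stop@L2
  join L9 pred L6: L6 stop@L2
  join L9 pred L7: L7→L5→L3 stop@L2
  L0: DF=∅
  L1: DF=∅
  L2: DF={L2}
  L3: DF={L2,L6,L9}
  L4: DF={L6}
  L5: DF={L2,L6,L9}
  L6: DF={L9}
  L7: DF={L2,L9}
  L8: DF=∅
  L9: DF=∅

DF(L2) = ["L2"]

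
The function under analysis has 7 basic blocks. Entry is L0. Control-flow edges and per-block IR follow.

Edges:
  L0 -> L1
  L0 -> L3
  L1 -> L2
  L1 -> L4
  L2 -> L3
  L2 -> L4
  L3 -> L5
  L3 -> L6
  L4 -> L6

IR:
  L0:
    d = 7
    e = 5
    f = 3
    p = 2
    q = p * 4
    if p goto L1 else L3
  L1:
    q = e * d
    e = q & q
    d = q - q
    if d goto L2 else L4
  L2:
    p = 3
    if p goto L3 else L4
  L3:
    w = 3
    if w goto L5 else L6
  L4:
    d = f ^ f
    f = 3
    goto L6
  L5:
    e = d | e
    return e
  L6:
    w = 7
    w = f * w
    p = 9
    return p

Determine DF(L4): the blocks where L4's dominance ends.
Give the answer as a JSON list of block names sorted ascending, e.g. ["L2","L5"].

Answer: ["L6"]

Analysis:
idom tree: L1←L0 L2←L1 L3←L0 L4←L1 L5←L3 L6←L0
Dom at joins:
  L3: preds {L0,L2}: {L0} ∩ {L0,L1,L2} = {L0}; idom=L0
  L4: preds {L1,L2}: {L0,L1} ∩ {L0,L1,L2} = {L0,L1}; idom=L1
  L6: preds {L3,L4}: {L0,L3} ∩ {L0,L1,L4} = {L0}; idom=L0

DF derivation:
  join L3 pred L0: · stop@L0
  join L3 pred L2: L2→L1 stop@L0
  join L4 pred L1: · stop@L1
  join L4 pred L2: L2 stop@L1
  join L6 pred L3: L3 stop@L0
  join L6 pred L4: L4→L1 stop@L0
  L0 → ∅
  L1 → {L3,L6}
  L2 → {L3,L4}
  L3 → {L6}
  L4 → {L6}
  L5 → ∅
  L6 → ∅

DF(L4) = ["L6"]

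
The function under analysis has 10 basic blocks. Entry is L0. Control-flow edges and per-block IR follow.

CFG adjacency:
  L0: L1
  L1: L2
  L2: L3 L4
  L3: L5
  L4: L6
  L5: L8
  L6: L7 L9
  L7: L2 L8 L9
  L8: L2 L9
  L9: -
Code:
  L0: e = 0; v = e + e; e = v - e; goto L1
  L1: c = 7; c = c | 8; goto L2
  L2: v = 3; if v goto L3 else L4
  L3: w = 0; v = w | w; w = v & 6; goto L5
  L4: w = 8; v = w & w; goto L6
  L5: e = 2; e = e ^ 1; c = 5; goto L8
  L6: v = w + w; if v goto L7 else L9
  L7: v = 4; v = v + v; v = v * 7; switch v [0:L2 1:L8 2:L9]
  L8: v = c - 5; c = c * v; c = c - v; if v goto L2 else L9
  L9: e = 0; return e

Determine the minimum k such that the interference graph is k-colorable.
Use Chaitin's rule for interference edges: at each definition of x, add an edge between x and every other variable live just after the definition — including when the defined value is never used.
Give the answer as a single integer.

Answer: 3

Working:
Per-block:
  L0: {e,v} / ∅
  L1: {c} / ∅
  L2: {v} / ∅
  L3: {v,w} / ∅
  L4: {v,w} / ∅
  L5: {c,e} / ∅
  L6: {v} / {w}
  L7: {v} / ∅
  L8: {c,v} / {c}
  L9: {e} / ∅

Liveness:
  live L0: ∅→∅
  live L1: ∅→{c}
  live L2: {c}→{c}
  live L3: ∅→∅
  live L4: {c}→{c,w}
  live L5: ∅→{c}
  live L6: {c,w}→{c}
  live L7: {c}→{c}
  live L8: {c}→{c}
  live L9: ∅→∅

Conflict graph:
  c: {v,w}
  e: {v}
  v: {c,e,w}
  w: {c,v}

Colouring:
  lower bound: {c,v,w} mutually conflict ⇒ χ ≥ 3
  assign c→R1 e→R1 v→R0 w→R2 — no edge inside a register ⇒ χ ≤ 3
  χ = 3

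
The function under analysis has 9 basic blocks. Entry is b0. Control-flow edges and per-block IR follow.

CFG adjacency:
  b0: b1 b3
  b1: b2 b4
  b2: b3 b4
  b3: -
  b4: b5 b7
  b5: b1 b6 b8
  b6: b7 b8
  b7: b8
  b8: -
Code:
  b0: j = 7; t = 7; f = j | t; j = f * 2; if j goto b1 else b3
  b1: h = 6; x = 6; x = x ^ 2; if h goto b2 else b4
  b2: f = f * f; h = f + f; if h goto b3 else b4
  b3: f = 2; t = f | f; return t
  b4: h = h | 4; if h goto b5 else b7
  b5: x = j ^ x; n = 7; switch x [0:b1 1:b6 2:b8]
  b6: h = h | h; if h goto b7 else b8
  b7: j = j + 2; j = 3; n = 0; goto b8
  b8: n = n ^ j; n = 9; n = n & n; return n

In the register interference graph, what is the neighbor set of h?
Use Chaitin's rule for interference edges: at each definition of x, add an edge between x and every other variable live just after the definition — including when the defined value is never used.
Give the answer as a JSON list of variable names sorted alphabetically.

Block summaries:
  b0: {f,j,t} / ∅
  b1: {h,x} / ∅
  b2: {f,h} / {f}
  b3: {f,t} / ∅
  b4: {h} / {h}
  b5: {n,x} / {j,x}
  b6: {h} / {h}
  b7: {j,n} / {j}
  b8: {n} / {j,n}

Live sets:
  b0: in=∅ out={f,j}
  b1: in={f,j} out={f,h,j,x}
  b2: in={f,j,x} out={f,h,j,x}
  b3: in=∅ out=∅
  b4: in={f,h,j,x} out={f,h,j,x}
  b5: in={f,h,j,x} out={f,h,j,n}
  b6: in={h,j,n} out={j,n}
  b7: in={j} out={j,n}
  b8: in={j,n} out=∅

Interfere edges:
  f: {h,j,n,x}
  h: {f,j,n,x}
  j: {f,h,n,t,x}
  n: {f,h,j,x}
  t: {j}
  x: {f,h,j,n}

N(h) = ["f", "j", "n", "x"]

Answer: ["f", "j", "n", "x"]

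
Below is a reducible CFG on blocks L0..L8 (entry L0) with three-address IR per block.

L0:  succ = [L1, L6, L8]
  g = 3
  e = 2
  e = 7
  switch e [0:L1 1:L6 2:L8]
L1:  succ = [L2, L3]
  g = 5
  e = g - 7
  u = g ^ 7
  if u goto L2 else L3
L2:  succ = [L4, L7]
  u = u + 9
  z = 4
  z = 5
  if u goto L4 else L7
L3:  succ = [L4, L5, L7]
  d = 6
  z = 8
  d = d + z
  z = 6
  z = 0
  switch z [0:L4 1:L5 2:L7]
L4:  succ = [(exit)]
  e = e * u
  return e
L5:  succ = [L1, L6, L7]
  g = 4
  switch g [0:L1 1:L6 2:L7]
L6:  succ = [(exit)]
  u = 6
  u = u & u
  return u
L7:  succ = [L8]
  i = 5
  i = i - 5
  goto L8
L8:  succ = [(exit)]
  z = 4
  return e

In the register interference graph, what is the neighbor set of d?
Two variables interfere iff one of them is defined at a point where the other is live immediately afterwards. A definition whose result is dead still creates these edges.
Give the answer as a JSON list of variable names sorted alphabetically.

Answer: ["e", "u", "z"]

Analysis:
Block summaries:
  L0 def {e,g} use ∅
  L1 def {e,g,u} use ∅
  L2 def {u,z} use {u}
  L3 def {d,z} use ∅
  L4 def {e} use {e,u}
  L5 def {g} use ∅
  L6 def {u} use ∅
  L7 def {i} use ∅
  L8 def {z} use {e}

Live sets:
  live L0: ∅→{e}
  live L1: ∅→{e,u}
  live L2: {e,u}→{e,u}
  live L3: {e,u}→{e,u}
  live L4: {e,u}→∅
  live L5: {e}→{e}
  live L6: ∅→∅
  live L7: {e}→{e}
  live L8: {e}→∅

Interference:
  d: {e,u,z}
  e: {d,g,i,u,z}
  g: {e}
  i: {e}
  u: {d,e,z}
  z: {d,e,u}

N(d) = ["e", "u", "z"]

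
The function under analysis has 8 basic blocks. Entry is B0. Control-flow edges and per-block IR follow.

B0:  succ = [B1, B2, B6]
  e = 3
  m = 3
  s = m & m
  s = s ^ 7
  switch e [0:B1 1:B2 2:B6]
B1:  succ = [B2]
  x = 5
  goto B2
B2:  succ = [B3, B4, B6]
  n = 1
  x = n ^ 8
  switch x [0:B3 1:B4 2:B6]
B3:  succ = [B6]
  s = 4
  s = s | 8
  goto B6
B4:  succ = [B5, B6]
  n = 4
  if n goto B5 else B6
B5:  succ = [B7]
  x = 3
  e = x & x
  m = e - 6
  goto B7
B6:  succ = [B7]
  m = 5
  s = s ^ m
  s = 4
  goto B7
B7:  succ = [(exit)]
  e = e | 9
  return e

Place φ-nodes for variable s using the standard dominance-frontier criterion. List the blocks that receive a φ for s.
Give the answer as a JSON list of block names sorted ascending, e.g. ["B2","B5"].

Answer: ["B6", "B7"]

Derivation:
idom tree: B1←B0 B2←B0 B3←B2 B4←B2 B5←B4 B6←B0 B7←B0
Join-block Dom:
  B2: preds {B0,B1}: {B0} ∩ {B0,B1} = {B0}; idom=B0
  B6: preds {B0,B2,B3,B4}: {B0} ∩ {B0,B2} ∩ {B0,B2,B3} ∩ {B0,B2,B4} = {B0}; idom=B0
  B7: preds {B5,B6}: {B0,B2,B4,B5} ∩ {B0,B6} = {B0}; idom=B0

DF walk-up:
  B2←B0: walk · to B0
  B2←B1: walk B1 to B0
  B6←B0: walk · to B0
  B6←B2: walk B2 to B0
  B6←B3: walk B3→B2 to B0
  B6←B4: walk B4→B2 to B0
  B7←B5: walk B5→B4→B2 to B0
  B7←B6: walk B6 to B0
  B0: DF=∅
  B1: DF={B2}
  B2: DF={B6,B7}
  B3: DF={B6}
  B4: DF={B6,B7}
  B5: DF={B7}
  B6: DF={B7}
  B7: DF=∅

φ for s: defs {B0,B3,B6}
  DF⁺ = {B6,B7}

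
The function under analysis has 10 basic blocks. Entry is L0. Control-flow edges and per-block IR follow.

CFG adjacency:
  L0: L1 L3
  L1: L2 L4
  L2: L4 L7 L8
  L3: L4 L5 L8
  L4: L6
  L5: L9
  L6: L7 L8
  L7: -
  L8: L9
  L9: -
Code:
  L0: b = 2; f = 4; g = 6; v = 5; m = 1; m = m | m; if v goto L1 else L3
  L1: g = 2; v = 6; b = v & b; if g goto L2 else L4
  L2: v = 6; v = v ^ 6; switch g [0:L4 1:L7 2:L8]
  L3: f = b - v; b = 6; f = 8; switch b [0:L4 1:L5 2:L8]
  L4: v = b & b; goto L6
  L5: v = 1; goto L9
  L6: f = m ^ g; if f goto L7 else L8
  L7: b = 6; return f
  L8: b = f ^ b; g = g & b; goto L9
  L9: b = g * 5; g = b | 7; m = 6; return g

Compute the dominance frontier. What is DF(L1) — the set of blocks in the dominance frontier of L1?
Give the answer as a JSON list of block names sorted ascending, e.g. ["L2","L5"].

idom tree: L1←L0 L2←L1 L3←L0 L4←L0 L5←L3 L6←L4 L7←L0 L8←L0 L9←L0
Join-block Dom:
  L4: preds {L1,L2,L3}: {L0,L1} ∩ {L0,L1,L2} ∩ {L0,L3} = {L0}; idom=L0
  L7: preds {L2,L6}: {L0,L1,L2} ∩ {L0,L4,L6} = {L0}; idom=L0
  L8: preds {L2,L3,L6}: {L0,L1,L2} ∩ {L0,L3} ∩ {L0,L4,L6} = {L0}; idom=L0
  L9: preds {L5,L8}: {L0,L3,L5} ∩ {L0,L8} = {L0}; idom=L0

Frontier:
  L4←L1: walk L1 to L0
  L4←L2: walk L2→L1 to L0
  L4←L3: walk L3 to L0
  L7←L2: walk L2→L1 to L0
  L7←L6: walk L6→L4 to L0
  L8←L2: walk L2→L1 to L0
  L8←L3: walk L3 to L0
  L8←L6: walk L6→L4 to L0
  L9←L5: walk L5→L3 to L0
  L9←L8: walk L8 to L0
  DF(L0)=∅
  DF(L1)={L4,L7,L8}
  DF(L2)={L4,L7,L8}
  DF(L3)={L4,L8,L9}
  DF(L4)={L7,L8}
  DF(L5)={L9}
  DF(L6)={L7,L8}
  DF(L7)=∅
  DF(L8)={L9}
  DF(L9)=∅

DF(L1) = ["L4", "L7", "L8"]

Answer: ["L4", "L7", "L8"]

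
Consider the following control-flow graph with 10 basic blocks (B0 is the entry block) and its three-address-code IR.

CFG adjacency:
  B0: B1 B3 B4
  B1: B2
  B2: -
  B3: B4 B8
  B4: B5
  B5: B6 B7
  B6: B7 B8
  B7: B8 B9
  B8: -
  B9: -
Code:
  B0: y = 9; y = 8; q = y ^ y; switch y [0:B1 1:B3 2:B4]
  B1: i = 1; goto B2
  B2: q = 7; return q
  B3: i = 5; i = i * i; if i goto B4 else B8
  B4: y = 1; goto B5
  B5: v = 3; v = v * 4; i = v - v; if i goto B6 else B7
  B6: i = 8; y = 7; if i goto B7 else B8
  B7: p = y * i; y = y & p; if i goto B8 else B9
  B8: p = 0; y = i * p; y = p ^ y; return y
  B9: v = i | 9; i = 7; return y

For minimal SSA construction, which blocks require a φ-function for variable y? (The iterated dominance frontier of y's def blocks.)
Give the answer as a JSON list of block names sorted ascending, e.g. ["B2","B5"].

Answer: ["B7", "B8"]

Derivation:
idom tree: B1←B0 B2←B1 B3←B0 B4←B0 B5←B4 B6←B5 B7←B5 B8←B0 B9←B7
Dom∩ at merges:
  B4: preds {B0,B3}: {B0} ∩ {B0,B3} = {B0}; idom=B0
  B7: preds {B5,B6}: {B0,B4,B5} ∩ {B0,B4,B5,B6} = {B0,B4,B5}; idom=B5
  B8: preds {B3,B6,B7}: {B0,B3} ∩ {B0,B4,B5,B6} ∩ {B0,B4,B5,B7} = {B0}; idom=B0

DF derivation:
  join B4 pred B0: · stop@B0
  join B4 pred B3: B3 stop@B0
  join B7 pred B5: · stop@B5
  join B7 pred B6: B6 stop@B5
  join B8 pred B3: B3 stop@B0
  join B8 pred B6: B6→B5→B4 stop@B0
  join B8 pred B7: B7→B5→B4 stop@B0
  B0: DF=∅
  B1: DF=∅
  B2: DF=∅
  B3: DF={B4,B8}
  B4: DF={B8}
  B5: DF={B8}
  B6: DF={B7,B8}
  B7: DF={B8}
  B8: DF=∅
  B9: DF=∅

φ for y: defs {B0,B4,B6,B7,B8}
  DF⁺ = {B7,B8}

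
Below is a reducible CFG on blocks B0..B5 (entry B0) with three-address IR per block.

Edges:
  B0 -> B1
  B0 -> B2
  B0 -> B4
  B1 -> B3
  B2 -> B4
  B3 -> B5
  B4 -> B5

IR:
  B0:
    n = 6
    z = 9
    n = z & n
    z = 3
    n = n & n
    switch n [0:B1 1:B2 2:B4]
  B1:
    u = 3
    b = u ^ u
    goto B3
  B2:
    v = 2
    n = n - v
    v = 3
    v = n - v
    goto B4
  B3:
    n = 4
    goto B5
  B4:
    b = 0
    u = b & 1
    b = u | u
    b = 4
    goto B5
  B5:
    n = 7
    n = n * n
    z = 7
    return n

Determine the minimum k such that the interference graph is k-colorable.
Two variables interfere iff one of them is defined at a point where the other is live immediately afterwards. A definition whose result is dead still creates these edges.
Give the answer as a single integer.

Answer: 2

Analysis:
Per-block:
  B0: def={n,z} ue=∅
  B1: def={b,u} ue=∅
  B2: def={n,v} ue={n}
  B3: def={n} ue=∅
  B4: def={b,u} ue=∅
  B5: def={n,z} ue=∅

Liveness:
  B0 li=∅ lo={n}
  B1 li=∅ lo=∅
  B2 li={n} lo=∅
  B3 li=∅ lo=∅
  B4 li=∅ lo=∅
  B5 li=∅ lo=∅

Conflict graph:
  b — ∅
  n — {v,z}
  u — ∅
  v — {n}
  z — {n}

Registers:
  clique {n,v} ⇒ need ≥ 2
  2-colouring: R0={b,n,u}  R1={v,z}
  χ = 2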